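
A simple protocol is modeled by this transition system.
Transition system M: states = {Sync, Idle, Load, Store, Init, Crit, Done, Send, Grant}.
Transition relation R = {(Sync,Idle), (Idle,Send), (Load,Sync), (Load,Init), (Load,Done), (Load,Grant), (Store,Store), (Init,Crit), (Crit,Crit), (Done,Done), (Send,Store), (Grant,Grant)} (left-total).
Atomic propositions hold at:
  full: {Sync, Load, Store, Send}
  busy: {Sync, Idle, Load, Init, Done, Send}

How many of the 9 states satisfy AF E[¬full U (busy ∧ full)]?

Sat(¬full) = {Idle, Init, Crit, Done, Grant}
Sat(busy ∧ full) = {Sync, Load, Send}
E[¬full U (busy ∧ full)]: least fixpoint, start Z0 = Sat((busy ∧ full)) = {Sync, Load, Send}, add states in Sat(¬full) with some successor in Z. Z1 = {Sync, Idle, Load, Send}; fixed.
Sat(E[¬full U (busy ∧ full)]) = {Sync, Idle, Load, Send}
AF E[¬full U (busy ∧ full)]: least fixpoint, start Z0 = {Sync, Idle, Load, Send}, add states with every successor in Z. Already a fixed point.
Sat(AF E[¬full U (busy ∧ full)]) = {Sync, Idle, Load, Send}
|Sat(AF E[¬full U (busy ∧ full)])| = |{Sync, Idle, Load, Send}| = 4.

4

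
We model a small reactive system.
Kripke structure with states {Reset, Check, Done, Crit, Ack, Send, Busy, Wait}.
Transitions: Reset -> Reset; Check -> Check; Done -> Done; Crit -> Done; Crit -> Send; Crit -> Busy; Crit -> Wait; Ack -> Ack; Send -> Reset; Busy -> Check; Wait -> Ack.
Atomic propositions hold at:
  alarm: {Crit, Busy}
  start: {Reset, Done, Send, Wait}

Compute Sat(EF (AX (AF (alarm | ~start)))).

Sat(~start) = {Check, Crit, Ack, Busy}
Sat(alarm | ~start) = {Check, Crit, Ack, Busy}
AF (alarm | ~start): least fixpoint, start Z0 = {Check, Crit, Ack, Busy}, add states with every successor in Z. Z1 = {Check, Crit, Ack, Busy, Wait}; fixed.
Sat(AF (alarm | ~start)) = {Check, Crit, Ack, Busy, Wait}
Sat(AX (AF (alarm | ~start))) = {s : every successor in {Check, Crit, Ack, Busy, Wait}} = {Check, Ack, Busy, Wait}
EF (AX (AF (alarm | ~start))): least fixpoint, start Z0 = {Check, Ack, Busy, Wait}, add states with some successor in Z. Z1 = {Check, Crit, Ack, Busy, Wait}; fixed.
Sat(EF (AX (AF (alarm | ~start)))) = {Check, Crit, Ack, Busy, Wait}

{Check, Crit, Ack, Busy, Wait}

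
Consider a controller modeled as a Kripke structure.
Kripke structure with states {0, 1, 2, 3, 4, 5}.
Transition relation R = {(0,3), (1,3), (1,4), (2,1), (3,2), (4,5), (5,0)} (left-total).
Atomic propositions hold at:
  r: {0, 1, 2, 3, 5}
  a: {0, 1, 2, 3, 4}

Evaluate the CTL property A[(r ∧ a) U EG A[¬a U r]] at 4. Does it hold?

No

Sat(r ∧ a) = {0, 1, 2, 3}
Sat(¬a) = {5}
A[¬a U r]: least fixpoint, start Z0 = Sat(r) = {0, 1, 2, 3, 5}, add states in Sat(¬a) with every successor in Z. Already a fixed point.
Sat(A[¬a U r]) = {0, 1, 2, 3, 5}
EG A[¬a U r]: greatest fixpoint, start Z0 = {0, 1, 2, 3, 5}, keep only states in Sat with some successor in Z. Already a fixed point.
Sat(EG A[¬a U r]) = {0, 1, 2, 3, 5}
A[(r ∧ a) U EG A[¬a U r]]: least fixpoint, start Z0 = Sat(EG A[¬a U r]) = {0, 1, 2, 3, 5}, add states in Sat(r ∧ a) with every successor in Z. Already a fixed point.
Sat(A[(r ∧ a) U EG A[¬a U r]]) = {0, 1, 2, 3, 5}
4 ∉ Sat(A[(r ∧ a) U EG A[¬a U r]]) = {0, 1, 2, 3, 5}, so the formula does not hold at 4.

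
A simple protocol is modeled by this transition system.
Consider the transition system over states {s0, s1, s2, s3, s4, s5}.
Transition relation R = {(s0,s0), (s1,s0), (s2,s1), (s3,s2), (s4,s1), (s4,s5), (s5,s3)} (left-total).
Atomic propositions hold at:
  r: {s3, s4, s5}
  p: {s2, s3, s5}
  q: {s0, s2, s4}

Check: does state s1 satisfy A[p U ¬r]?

Yes

Sat(¬r) = {s0, s1, s2}
A[p U ¬r]: least fixpoint, start Z0 = Sat(¬r) = {s0, s1, s2}, add states in Sat(p) with every successor in Z. Z1 = {s0, s1, s2, s3}; Z2 = {s0, s1, s2, s3, s5}; fixed.
Sat(A[p U ¬r]) = {s0, s1, s2, s3, s5}
s1 ∈ Sat(A[p U ¬r]) = {s0, s1, s2, s3, s5}, so the formula holds at s1.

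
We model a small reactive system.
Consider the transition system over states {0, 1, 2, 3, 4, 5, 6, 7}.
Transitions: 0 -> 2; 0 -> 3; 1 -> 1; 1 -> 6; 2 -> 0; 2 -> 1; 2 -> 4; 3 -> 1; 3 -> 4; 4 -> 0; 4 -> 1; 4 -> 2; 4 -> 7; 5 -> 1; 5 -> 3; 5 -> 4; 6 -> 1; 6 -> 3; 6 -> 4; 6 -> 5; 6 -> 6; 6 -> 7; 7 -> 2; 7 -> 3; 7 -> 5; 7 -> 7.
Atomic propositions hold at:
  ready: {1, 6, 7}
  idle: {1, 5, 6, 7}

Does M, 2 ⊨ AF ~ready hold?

Sat(~ready) = {0, 2, 3, 4, 5}
AF ~ready: least fixpoint, start Z0 = {0, 2, 3, 4, 5}, add states with every successor in Z. Already a fixed point.
Sat(AF ~ready) = {0, 2, 3, 4, 5}
2 ∈ Sat(AF ~ready) = {0, 2, 3, 4, 5}, so the formula holds at 2.

Yes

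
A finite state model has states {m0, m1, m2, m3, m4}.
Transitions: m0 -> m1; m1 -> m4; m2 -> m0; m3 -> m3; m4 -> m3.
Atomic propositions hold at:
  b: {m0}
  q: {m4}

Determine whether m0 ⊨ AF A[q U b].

Yes

A[q U b]: least fixpoint, start Z0 = Sat(b) = {m0}, add states in Sat(q) with every successor in Z. Already a fixed point.
Sat(A[q U b]) = {m0}
AF A[q U b]: least fixpoint, start Z0 = {m0}, add states with every successor in Z. Z1 = {m0, m2}; fixed.
Sat(AF A[q U b]) = {m0, m2}
m0 ∈ Sat(AF A[q U b]) = {m0, m2}, so the formula holds at m0.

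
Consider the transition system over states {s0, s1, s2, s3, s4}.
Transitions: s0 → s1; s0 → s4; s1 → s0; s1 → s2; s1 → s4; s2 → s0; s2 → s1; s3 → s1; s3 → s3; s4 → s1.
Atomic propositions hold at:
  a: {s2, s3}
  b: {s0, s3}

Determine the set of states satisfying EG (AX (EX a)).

{s3}

Sat(EX a) = {s : some successor in {s2, s3}} = {s1, s3}
Sat(AX (EX a)) = {s : every successor in {s1, s3}} = {s3, s4}
EG (AX (EX a)): greatest fixpoint, start Z0 = {s3, s4}, keep only states in Sat with some successor in Z. Z1 = {s3}; fixed.
Sat(EG (AX (EX a))) = {s3}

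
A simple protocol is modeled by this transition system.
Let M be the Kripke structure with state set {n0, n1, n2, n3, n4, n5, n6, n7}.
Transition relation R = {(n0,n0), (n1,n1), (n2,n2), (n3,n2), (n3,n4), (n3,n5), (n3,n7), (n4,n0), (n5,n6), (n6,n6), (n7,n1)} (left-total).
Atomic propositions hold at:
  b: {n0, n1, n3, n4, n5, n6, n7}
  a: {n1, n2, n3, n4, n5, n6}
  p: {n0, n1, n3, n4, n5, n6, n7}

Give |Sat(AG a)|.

4

AG a: greatest fixpoint, start Z0 = {n1, n2, n3, n4, n5, n6}, keep only states in Sat with every successor in Z. Z1 = {n1, n2, n5, n6}; fixed.
Sat(AG a) = {n1, n2, n5, n6}
|Sat(AG a)| = |{n1, n2, n5, n6}| = 4.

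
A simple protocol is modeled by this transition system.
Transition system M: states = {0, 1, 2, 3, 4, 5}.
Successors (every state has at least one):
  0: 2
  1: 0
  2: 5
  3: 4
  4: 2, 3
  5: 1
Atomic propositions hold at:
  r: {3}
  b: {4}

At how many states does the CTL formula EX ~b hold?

Sat(~b) = {0, 1, 2, 3, 5}
Sat(EX ~b) = {s : some successor in {0, 1, 2, 3, 5}} = {0, 1, 2, 4, 5}
|Sat(EX ~b)| = |{0, 1, 2, 4, 5}| = 5.

5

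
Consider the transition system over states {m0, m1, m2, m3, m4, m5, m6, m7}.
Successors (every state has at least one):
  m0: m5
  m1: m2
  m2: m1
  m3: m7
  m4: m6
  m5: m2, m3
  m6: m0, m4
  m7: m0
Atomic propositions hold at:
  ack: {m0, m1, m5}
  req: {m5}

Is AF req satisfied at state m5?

AF req: least fixpoint, start Z0 = {m5}, add states with every successor in Z. Z1 = {m0, m5}; Z2 = {m0, m5, m7}; Z3 = {m0, m3, m5, m7}; fixed.
Sat(AF req) = {m0, m3, m5, m7}
m5 ∈ Sat(AF req) = {m0, m3, m5, m7}, so the formula holds at m5.

Yes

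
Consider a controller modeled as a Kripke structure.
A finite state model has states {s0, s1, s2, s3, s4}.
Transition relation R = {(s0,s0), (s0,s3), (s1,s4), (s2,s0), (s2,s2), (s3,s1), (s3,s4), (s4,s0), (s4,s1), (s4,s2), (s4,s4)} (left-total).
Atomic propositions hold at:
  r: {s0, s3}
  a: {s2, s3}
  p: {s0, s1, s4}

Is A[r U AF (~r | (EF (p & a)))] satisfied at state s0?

No

Sat(~r) = {s1, s2, s4}
Sat(p & a) = ∅
EF (p & a): least fixpoint, start Z0 = ∅, add states with some successor in Z. Already a fixed point.
Sat(EF (p & a)) = ∅
Sat(~r | (EF (p & a))) = {s1, s2, s4}
AF (~r | (EF (p & a))): least fixpoint, start Z0 = {s1, s2, s4}, add states with every successor in Z. Z1 = {s1, s2, s3, s4}; fixed.
Sat(AF (~r | (EF (p & a)))) = {s1, s2, s3, s4}
A[r U AF (~r | (EF (p & a)))]: least fixpoint, start Z0 = Sat(AF (~r | (EF (p & a)))) = {s1, s2, s3, s4}, add states in Sat(r) with every successor in Z. Already a fixed point.
Sat(A[r U AF (~r | (EF (p & a)))]) = {s1, s2, s3, s4}
s0 ∉ Sat(A[r U AF (~r | (EF (p & a)))]) = {s1, s2, s3, s4}, so the formula does not hold at s0.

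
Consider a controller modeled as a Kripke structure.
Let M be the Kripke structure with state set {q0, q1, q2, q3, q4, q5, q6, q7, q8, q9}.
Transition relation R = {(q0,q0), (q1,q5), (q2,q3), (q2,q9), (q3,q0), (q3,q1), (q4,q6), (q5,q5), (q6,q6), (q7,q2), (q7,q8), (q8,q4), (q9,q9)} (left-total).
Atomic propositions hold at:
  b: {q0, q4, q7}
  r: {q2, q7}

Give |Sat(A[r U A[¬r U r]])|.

2

Sat(¬r) = {q0, q1, q3, q4, q5, q6, q8, q9}
A[¬r U r]: least fixpoint, start Z0 = Sat(r) = {q2, q7}, add states in Sat(¬r) with every successor in Z. Already a fixed point.
Sat(A[¬r U r]) = {q2, q7}
A[r U A[¬r U r]]: least fixpoint, start Z0 = Sat(A[¬r U r]) = {q2, q7}, add states in Sat(r) with every successor in Z. Already a fixed point.
Sat(A[r U A[¬r U r]]) = {q2, q7}
|Sat(A[r U A[¬r U r]])| = |{q2, q7}| = 2.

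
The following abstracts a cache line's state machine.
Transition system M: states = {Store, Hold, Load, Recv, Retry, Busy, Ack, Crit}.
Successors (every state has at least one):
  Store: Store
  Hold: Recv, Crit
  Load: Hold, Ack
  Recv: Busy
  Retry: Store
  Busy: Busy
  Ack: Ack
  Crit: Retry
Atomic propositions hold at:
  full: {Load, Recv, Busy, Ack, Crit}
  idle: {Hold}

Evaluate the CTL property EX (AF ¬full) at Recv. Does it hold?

Sat(¬full) = {Store, Hold, Retry}
AF ¬full: least fixpoint, start Z0 = {Store, Hold, Retry}, add states with every successor in Z. Z1 = {Store, Hold, Retry, Crit}; fixed.
Sat(AF ¬full) = {Store, Hold, Retry, Crit}
Sat(EX (AF ¬full)) = {s : some successor in {Store, Hold, Retry, Crit}} = {Store, Hold, Load, Retry, Crit}
Recv ∉ Sat(EX (AF ¬full)) = {Store, Hold, Load, Retry, Crit}, so the formula does not hold at Recv.

No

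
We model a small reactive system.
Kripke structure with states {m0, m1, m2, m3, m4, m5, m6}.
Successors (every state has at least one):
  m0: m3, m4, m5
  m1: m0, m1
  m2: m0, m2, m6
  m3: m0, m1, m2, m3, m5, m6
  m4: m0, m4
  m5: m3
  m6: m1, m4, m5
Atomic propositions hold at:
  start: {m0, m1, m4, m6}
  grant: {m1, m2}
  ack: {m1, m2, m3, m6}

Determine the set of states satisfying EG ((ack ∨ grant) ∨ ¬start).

{m1, m2, m3, m5, m6}

Sat(ack ∨ grant) = {m1, m2, m3, m6}
Sat(¬start) = {m2, m3, m5}
Sat((ack ∨ grant) ∨ ¬start) = {m1, m2, m3, m5, m6}
EG ((ack ∨ grant) ∨ ¬start): greatest fixpoint, start Z0 = {m1, m2, m3, m5, m6}, keep only states in Sat with some successor in Z. Already a fixed point.
Sat(EG ((ack ∨ grant) ∨ ¬start)) = {m1, m2, m3, m5, m6}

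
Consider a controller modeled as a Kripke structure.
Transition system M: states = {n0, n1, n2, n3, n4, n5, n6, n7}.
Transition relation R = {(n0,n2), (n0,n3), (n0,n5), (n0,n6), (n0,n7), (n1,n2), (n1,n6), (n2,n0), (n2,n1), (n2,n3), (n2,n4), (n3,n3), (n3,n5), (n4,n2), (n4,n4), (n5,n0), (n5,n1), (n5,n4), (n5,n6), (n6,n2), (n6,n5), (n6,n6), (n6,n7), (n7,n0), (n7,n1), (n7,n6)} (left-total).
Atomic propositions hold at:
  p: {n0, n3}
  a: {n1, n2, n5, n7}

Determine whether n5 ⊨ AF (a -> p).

Sat(a -> p) = {n0, n3, n4, n6}
AF (a -> p): least fixpoint, start Z0 = {n0, n3, n4, n6}, add states with every successor in Z. Already a fixed point.
Sat(AF (a -> p)) = {n0, n3, n4, n6}
n5 ∉ Sat(AF (a -> p)) = {n0, n3, n4, n6}, so the formula does not hold at n5.

No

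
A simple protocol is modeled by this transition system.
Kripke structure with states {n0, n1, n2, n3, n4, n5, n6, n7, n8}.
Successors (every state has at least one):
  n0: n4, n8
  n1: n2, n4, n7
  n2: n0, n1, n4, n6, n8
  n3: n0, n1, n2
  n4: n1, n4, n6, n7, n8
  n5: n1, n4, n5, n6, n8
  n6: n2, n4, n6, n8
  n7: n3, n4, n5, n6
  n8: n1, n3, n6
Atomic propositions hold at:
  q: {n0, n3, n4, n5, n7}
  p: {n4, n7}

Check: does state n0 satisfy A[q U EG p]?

No

EG p: greatest fixpoint, start Z0 = {n4, n7}, keep only states in Sat with some successor in Z. Already a fixed point.
Sat(EG p) = {n4, n7}
A[q U EG p]: least fixpoint, start Z0 = Sat(EG p) = {n4, n7}, add states in Sat(q) with every successor in Z. Already a fixed point.
Sat(A[q U EG p]) = {n4, n7}
n0 ∉ Sat(A[q U EG p]) = {n4, n7}, so the formula does not hold at n0.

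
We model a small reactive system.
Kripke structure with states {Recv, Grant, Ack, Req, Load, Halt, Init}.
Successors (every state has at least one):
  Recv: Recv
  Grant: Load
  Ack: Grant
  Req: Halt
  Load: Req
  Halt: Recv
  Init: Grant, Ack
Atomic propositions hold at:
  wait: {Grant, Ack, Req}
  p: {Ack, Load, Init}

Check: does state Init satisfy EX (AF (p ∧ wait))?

Yes

Sat(p ∧ wait) = {Ack}
AF (p ∧ wait): least fixpoint, start Z0 = {Ack}, add states with every successor in Z. Already a fixed point.
Sat(AF (p ∧ wait)) = {Ack}
Sat(EX (AF (p ∧ wait))) = {s : some successor in {Ack}} = {Init}
Init ∈ Sat(EX (AF (p ∧ wait))) = {Init}, so the formula holds at Init.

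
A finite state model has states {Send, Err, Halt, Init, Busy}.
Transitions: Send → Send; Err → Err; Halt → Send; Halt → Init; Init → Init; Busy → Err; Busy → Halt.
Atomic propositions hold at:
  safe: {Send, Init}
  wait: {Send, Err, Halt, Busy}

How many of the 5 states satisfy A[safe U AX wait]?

Sat(AX wait) = {s : every successor in {Send, Err, Halt, Busy}} = {Send, Err, Busy}
A[safe U AX wait]: least fixpoint, start Z0 = Sat(AX wait) = {Send, Err, Busy}, add states in Sat(safe) with every successor in Z. Already a fixed point.
Sat(A[safe U AX wait]) = {Send, Err, Busy}
|Sat(A[safe U AX wait])| = |{Send, Err, Busy}| = 3.

3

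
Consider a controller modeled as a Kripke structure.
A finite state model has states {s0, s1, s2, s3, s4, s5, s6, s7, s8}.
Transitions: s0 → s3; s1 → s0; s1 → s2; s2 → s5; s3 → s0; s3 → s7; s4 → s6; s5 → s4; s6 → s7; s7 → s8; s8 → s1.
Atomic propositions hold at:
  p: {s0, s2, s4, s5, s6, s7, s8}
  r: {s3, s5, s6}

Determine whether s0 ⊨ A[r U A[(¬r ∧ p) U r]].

Sat(¬r) = {s0, s1, s2, s4, s7, s8}
Sat(¬r ∧ p) = {s0, s2, s4, s7, s8}
A[(¬r ∧ p) U r]: least fixpoint, start Z0 = Sat(r) = {s3, s5, s6}, add states in Sat(¬r ∧ p) with every successor in Z. Z1 = {s0, s2, s3, s4, s5, s6}; fixed.
Sat(A[(¬r ∧ p) U r]) = {s0, s2, s3, s4, s5, s6}
A[r U A[(¬r ∧ p) U r]]: least fixpoint, start Z0 = Sat(A[(¬r ∧ p) U r]) = {s0, s2, s3, s4, s5, s6}, add states in Sat(r) with every successor in Z. Already a fixed point.
Sat(A[r U A[(¬r ∧ p) U r]]) = {s0, s2, s3, s4, s5, s6}
s0 ∈ Sat(A[r U A[(¬r ∧ p) U r]]) = {s0, s2, s3, s4, s5, s6}, so the formula holds at s0.

Yes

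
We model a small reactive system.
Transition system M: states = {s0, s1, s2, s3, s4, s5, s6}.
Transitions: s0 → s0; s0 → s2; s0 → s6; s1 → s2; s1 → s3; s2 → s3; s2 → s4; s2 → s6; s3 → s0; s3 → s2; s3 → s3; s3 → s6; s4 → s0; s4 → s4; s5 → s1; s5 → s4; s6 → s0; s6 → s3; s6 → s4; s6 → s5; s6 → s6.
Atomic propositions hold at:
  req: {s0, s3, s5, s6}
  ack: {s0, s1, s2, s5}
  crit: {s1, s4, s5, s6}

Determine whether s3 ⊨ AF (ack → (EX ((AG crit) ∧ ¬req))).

Yes

AG crit: greatest fixpoint, start Z0 = {s1, s4, s5, s6}, keep only states in Sat with every successor in Z. Z1 = {s5}; Z2 = ∅; fixed.
Sat(AG crit) = ∅
Sat(¬req) = {s1, s2, s4}
Sat((AG crit) ∧ ¬req) = ∅
Sat(EX ((AG crit) ∧ ¬req)) = {s : some successor in ∅} = ∅
Sat(ack → (EX ((AG crit) ∧ ¬req))) = {s3, s4, s6}
AF (ack → (EX ((AG crit) ∧ ¬req))): least fixpoint, start Z0 = {s3, s4, s6}, add states with every successor in Z. Z1 = {s2, s3, s4, s6}; Z2 = {s1, s2, s3, s4, s6}; Z3 = {s1, s2, s3, s4, s5, s6}; fixed.
Sat(AF (ack → (EX ((AG crit) ∧ ¬req)))) = {s1, s2, s3, s4, s5, s6}
s3 ∈ Sat(AF (ack → (EX ((AG crit) ∧ ¬req)))) = {s1, s2, s3, s4, s5, s6}, so the formula holds at s3.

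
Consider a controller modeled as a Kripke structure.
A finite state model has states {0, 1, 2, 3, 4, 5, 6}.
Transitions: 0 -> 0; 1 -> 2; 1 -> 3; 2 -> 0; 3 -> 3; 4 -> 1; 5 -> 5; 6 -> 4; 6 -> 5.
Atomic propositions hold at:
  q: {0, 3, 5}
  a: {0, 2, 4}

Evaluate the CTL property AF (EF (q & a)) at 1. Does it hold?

Yes

Sat(q & a) = {0}
EF (q & a): least fixpoint, start Z0 = {0}, add states with some successor in Z. Z1 = {0, 2}; Z2 = {0, 1, 2}; Z3 = {0, 1, 2, 4}; Z4 = {0, 1, 2, 4, 6}; fixed.
Sat(EF (q & a)) = {0, 1, 2, 4, 6}
AF (EF (q & a)): least fixpoint, start Z0 = {0, 1, 2, 4, 6}, add states with every successor in Z. Already a fixed point.
Sat(AF (EF (q & a))) = {0, 1, 2, 4, 6}
1 ∈ Sat(AF (EF (q & a))) = {0, 1, 2, 4, 6}, so the formula holds at 1.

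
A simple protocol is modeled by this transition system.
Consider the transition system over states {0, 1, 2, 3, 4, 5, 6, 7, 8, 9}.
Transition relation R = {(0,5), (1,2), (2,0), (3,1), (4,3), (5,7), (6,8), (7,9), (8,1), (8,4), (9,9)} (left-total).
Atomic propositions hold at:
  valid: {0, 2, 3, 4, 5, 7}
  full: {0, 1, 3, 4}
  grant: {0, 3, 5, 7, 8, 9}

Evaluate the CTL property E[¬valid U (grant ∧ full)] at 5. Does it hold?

No

Sat(¬valid) = {1, 6, 8, 9}
Sat(grant ∧ full) = {0, 3}
E[¬valid U (grant ∧ full)]: least fixpoint, start Z0 = Sat((grant ∧ full)) = {0, 3}, add states in Sat(¬valid) with some successor in Z. Already a fixed point.
Sat(E[¬valid U (grant ∧ full)]) = {0, 3}
5 ∉ Sat(E[¬valid U (grant ∧ full)]) = {0, 3}, so the formula does not hold at 5.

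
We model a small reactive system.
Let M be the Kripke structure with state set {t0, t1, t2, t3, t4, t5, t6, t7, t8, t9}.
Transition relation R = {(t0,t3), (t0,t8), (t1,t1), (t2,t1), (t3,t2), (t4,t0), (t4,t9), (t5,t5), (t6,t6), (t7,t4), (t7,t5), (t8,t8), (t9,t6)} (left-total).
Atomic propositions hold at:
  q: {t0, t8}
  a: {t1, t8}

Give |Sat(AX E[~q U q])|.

Sat(~q) = {t1, t2, t3, t4, t5, t6, t7, t9}
E[~q U q]: least fixpoint, start Z0 = Sat(q) = {t0, t8}, add states in Sat(~q) with some successor in Z. Z1 = {t0, t4, t8}; Z2 = {t0, t4, t7, t8}; fixed.
Sat(E[~q U q]) = {t0, t4, t7, t8}
Sat(AX E[~q U q]) = {s : every successor in {t0, t4, t7, t8}} = {t8}
|Sat(AX E[~q U q])| = |{t8}| = 1.

1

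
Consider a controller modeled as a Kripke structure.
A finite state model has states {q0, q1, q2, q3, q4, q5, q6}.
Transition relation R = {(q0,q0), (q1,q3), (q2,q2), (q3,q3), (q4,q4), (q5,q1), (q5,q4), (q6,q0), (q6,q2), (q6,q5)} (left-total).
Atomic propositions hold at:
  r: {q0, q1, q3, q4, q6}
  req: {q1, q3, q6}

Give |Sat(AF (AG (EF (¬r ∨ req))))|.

Sat(¬r) = {q2, q5}
Sat(¬r ∨ req) = {q1, q2, q3, q5, q6}
EF (¬r ∨ req): least fixpoint, start Z0 = {q1, q2, q3, q5, q6}, add states with some successor in Z. Already a fixed point.
Sat(EF (¬r ∨ req)) = {q1, q2, q3, q5, q6}
AG (EF (¬r ∨ req)): greatest fixpoint, start Z0 = {q1, q2, q3, q5, q6}, keep only states in Sat with every successor in Z. Z1 = {q1, q2, q3}; fixed.
Sat(AG (EF (¬r ∨ req))) = {q1, q2, q3}
AF (AG (EF (¬r ∨ req))): least fixpoint, start Z0 = {q1, q2, q3}, add states with every successor in Z. Already a fixed point.
Sat(AF (AG (EF (¬r ∨ req)))) = {q1, q2, q3}
|Sat(AF (AG (EF (¬r ∨ req))))| = |{q1, q2, q3}| = 3.

3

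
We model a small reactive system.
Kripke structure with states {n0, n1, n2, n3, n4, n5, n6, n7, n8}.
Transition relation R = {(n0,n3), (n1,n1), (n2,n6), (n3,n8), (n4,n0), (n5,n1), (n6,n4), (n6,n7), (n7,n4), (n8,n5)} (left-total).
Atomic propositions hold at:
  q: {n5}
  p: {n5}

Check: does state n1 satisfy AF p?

No

AF p: least fixpoint, start Z0 = {n5}, add states with every successor in Z. Z1 = {n5, n8}; Z2 = {n3, n5, n8}; Z3 = {n0, n3, n5, n8}; Z4 = {n0, n3, n4, n5, n8}; Z5 = {n0, n3, n4, n5, n7, n8}; Z6 = {n0, n3, n4, n5, n6, n7, n8}; Z7 = {n0, n2, n3, n4, n5, n6, n7, n8}; fixed.
Sat(AF p) = {n0, n2, n3, n4, n5, n6, n7, n8}
n1 ∉ Sat(AF p) = {n0, n2, n3, n4, n5, n6, n7, n8}, so the formula does not hold at n1.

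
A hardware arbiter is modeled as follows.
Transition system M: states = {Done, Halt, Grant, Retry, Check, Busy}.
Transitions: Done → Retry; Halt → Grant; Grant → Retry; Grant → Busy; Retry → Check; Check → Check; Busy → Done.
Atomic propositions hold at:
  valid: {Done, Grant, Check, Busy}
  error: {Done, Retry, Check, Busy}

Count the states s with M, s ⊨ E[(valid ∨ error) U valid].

5

Sat(valid ∨ error) = {Done, Grant, Retry, Check, Busy}
E[(valid ∨ error) U valid]: least fixpoint, start Z0 = Sat(valid) = {Done, Grant, Check, Busy}, add states in Sat(valid ∨ error) with some successor in Z. Z1 = {Done, Grant, Retry, Check, Busy}; fixed.
Sat(E[(valid ∨ error) U valid]) = {Done, Grant, Retry, Check, Busy}
|Sat(E[(valid ∨ error) U valid])| = |{Done, Grant, Retry, Check, Busy}| = 5.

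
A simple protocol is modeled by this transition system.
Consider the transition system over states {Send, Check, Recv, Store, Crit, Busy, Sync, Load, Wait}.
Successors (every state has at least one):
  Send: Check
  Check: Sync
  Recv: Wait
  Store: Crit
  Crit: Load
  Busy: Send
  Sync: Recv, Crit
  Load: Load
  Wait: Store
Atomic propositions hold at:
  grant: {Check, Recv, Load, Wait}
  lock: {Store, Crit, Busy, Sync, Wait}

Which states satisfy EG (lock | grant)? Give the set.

Sat(lock | grant) = {Check, Recv, Store, Crit, Busy, Sync, Load, Wait}
EG (lock | grant): greatest fixpoint, start Z0 = {Check, Recv, Store, Crit, Busy, Sync, Load, Wait}, keep only states in Sat with some successor in Z. Z1 = {Check, Recv, Store, Crit, Sync, Load, Wait}; fixed.
Sat(EG (lock | grant)) = {Check, Recv, Store, Crit, Sync, Load, Wait}

{Check, Recv, Store, Crit, Sync, Load, Wait}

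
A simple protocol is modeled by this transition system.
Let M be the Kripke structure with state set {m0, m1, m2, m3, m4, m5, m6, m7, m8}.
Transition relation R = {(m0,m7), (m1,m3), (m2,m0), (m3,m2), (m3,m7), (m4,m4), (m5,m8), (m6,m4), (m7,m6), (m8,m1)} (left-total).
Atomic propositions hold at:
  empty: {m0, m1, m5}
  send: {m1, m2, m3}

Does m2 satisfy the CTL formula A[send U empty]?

A[send U empty]: least fixpoint, start Z0 = Sat(empty) = {m0, m1, m5}, add states in Sat(send) with every successor in Z. Z1 = {m0, m1, m2, m5}; fixed.
Sat(A[send U empty]) = {m0, m1, m2, m5}
m2 ∈ Sat(A[send U empty]) = {m0, m1, m2, m5}, so the formula holds at m2.

Yes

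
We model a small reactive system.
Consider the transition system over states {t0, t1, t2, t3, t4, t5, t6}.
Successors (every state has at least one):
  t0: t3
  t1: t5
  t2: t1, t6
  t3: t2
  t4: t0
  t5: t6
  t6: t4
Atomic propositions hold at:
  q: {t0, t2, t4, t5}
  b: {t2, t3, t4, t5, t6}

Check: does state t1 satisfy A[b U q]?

A[b U q]: least fixpoint, start Z0 = Sat(q) = {t0, t2, t4, t5}, add states in Sat(b) with every successor in Z. Z1 = {t0, t2, t3, t4, t5, t6}; fixed.
Sat(A[b U q]) = {t0, t2, t3, t4, t5, t6}
t1 ∉ Sat(A[b U q]) = {t0, t2, t3, t4, t5, t6}, so the formula does not hold at t1.

No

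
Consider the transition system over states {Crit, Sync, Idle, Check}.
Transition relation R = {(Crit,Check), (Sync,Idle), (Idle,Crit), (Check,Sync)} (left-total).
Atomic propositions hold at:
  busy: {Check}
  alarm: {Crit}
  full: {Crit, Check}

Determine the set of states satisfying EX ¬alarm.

{Crit, Sync, Check}

Sat(¬alarm) = {Sync, Idle, Check}
Sat(EX ¬alarm) = {s : some successor in {Sync, Idle, Check}} = {Crit, Sync, Check}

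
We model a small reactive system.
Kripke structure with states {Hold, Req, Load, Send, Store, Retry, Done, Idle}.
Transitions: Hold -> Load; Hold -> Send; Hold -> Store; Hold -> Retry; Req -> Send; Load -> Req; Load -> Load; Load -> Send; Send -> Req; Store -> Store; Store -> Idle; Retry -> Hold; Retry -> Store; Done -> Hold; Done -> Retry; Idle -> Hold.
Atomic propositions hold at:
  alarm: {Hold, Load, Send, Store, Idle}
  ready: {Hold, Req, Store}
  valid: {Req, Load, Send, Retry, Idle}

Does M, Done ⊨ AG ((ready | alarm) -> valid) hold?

Sat(ready | alarm) = {Hold, Req, Load, Send, Store, Idle}
Sat((ready | alarm) -> valid) = {Req, Load, Send, Retry, Done, Idle}
AG ((ready | alarm) -> valid): greatest fixpoint, start Z0 = {Req, Load, Send, Retry, Done, Idle}, keep only states in Sat with every successor in Z. Z1 = {Req, Load, Send}; fixed.
Sat(AG ((ready | alarm) -> valid)) = {Req, Load, Send}
Done ∉ Sat(AG ((ready | alarm) -> valid)) = {Req, Load, Send}, so the formula does not hold at Done.

No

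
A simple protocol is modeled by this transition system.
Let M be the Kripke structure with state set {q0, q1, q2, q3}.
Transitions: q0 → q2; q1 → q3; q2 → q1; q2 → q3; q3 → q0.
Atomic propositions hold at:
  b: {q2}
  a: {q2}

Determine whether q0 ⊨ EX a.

Yes

Sat(EX a) = {s : some successor in {q2}} = {q0}
q0 ∈ Sat(EX a) = {q0}, so the formula holds at q0.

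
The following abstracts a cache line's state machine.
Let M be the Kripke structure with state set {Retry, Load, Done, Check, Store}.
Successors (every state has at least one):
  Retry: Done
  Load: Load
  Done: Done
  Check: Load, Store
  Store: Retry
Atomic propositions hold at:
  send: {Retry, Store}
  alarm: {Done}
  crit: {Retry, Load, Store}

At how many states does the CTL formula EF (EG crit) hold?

2

EG crit: greatest fixpoint, start Z0 = {Retry, Load, Store}, keep only states in Sat with some successor in Z. Z1 = {Load, Store}; Z2 = {Load}; fixed.
Sat(EG crit) = {Load}
EF (EG crit): least fixpoint, start Z0 = {Load}, add states with some successor in Z. Z1 = {Load, Check}; fixed.
Sat(EF (EG crit)) = {Load, Check}
|Sat(EF (EG crit))| = |{Load, Check}| = 2.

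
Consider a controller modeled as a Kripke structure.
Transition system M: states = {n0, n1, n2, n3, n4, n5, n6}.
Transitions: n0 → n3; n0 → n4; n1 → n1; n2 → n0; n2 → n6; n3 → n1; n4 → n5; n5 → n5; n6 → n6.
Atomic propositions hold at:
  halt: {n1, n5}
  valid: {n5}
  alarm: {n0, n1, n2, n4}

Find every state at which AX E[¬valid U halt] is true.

{n0, n1, n3, n4, n5}

Sat(¬valid) = {n0, n1, n2, n3, n4, n6}
E[¬valid U halt]: least fixpoint, start Z0 = Sat(halt) = {n1, n5}, add states in Sat(¬valid) with some successor in Z. Z1 = {n1, n3, n4, n5}; Z2 = {n0, n1, n3, n4, n5}; Z3 = {n0, n1, n2, n3, n4, n5}; fixed.
Sat(E[¬valid U halt]) = {n0, n1, n2, n3, n4, n5}
Sat(AX E[¬valid U halt]) = {s : every successor in {n0, n1, n2, n3, n4, n5}} = {n0, n1, n3, n4, n5}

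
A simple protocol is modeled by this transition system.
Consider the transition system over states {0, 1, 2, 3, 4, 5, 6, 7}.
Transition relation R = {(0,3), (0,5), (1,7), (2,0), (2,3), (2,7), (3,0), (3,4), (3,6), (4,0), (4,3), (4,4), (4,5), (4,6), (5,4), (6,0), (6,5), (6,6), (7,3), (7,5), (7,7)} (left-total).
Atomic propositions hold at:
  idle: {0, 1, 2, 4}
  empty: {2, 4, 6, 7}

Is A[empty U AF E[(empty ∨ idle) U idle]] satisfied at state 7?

No

Sat(empty ∨ idle) = {0, 1, 2, 4, 6, 7}
E[(empty ∨ idle) U idle]: least fixpoint, start Z0 = Sat(idle) = {0, 1, 2, 4}, add states in Sat(empty ∨ idle) with some successor in Z. Z1 = {0, 1, 2, 4, 6}; fixed.
Sat(E[(empty ∨ idle) U idle]) = {0, 1, 2, 4, 6}
AF E[(empty ∨ idle) U idle]: least fixpoint, start Z0 = {0, 1, 2, 4, 6}, add states with every successor in Z. Z1 = {0, 1, 2, 3, 4, 5, 6}; fixed.
Sat(AF E[(empty ∨ idle) U idle]) = {0, 1, 2, 3, 4, 5, 6}
A[empty U AF E[(empty ∨ idle) U idle]]: least fixpoint, start Z0 = Sat(AF E[(empty ∨ idle) U idle]) = {0, 1, 2, 3, 4, 5, 6}, add states in Sat(empty) with every successor in Z. Already a fixed point.
Sat(A[empty U AF E[(empty ∨ idle) U idle]]) = {0, 1, 2, 3, 4, 5, 6}
7 ∉ Sat(A[empty U AF E[(empty ∨ idle) U idle]]) = {0, 1, 2, 3, 4, 5, 6}, so the formula does not hold at 7.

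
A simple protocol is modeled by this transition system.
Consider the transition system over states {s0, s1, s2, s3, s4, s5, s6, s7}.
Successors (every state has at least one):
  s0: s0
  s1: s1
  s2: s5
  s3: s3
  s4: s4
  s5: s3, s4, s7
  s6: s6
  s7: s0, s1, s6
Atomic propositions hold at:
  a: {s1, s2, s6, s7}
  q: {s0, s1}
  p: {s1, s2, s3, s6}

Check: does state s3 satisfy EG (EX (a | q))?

Sat(a | q) = {s0, s1, s2, s6, s7}
Sat(EX (a | q)) = {s : some successor in {s0, s1, s2, s6, s7}} = {s0, s1, s5, s6, s7}
EG (EX (a | q)): greatest fixpoint, start Z0 = {s0, s1, s5, s6, s7}, keep only states in Sat with some successor in Z. Already a fixed point.
Sat(EG (EX (a | q))) = {s0, s1, s5, s6, s7}
s3 ∉ Sat(EG (EX (a | q))) = {s0, s1, s5, s6, s7}, so the formula does not hold at s3.

No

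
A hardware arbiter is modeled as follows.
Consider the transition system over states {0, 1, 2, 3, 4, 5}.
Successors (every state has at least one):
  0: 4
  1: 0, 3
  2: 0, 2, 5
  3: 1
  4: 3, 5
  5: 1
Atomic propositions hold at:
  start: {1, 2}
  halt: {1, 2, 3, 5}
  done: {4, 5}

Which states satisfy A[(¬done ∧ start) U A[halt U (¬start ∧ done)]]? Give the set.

{4, 5}

Sat(¬done) = {0, 1, 2, 3}
Sat(¬done ∧ start) = {1, 2}
Sat(¬start) = {0, 3, 4, 5}
Sat(¬start ∧ done) = {4, 5}
A[halt U (¬start ∧ done)]: least fixpoint, start Z0 = Sat((¬start ∧ done)) = {4, 5}, add states in Sat(halt) with every successor in Z. Already a fixed point.
Sat(A[halt U (¬start ∧ done)]) = {4, 5}
A[(¬done ∧ start) U A[halt U (¬start ∧ done)]]: least fixpoint, start Z0 = Sat(A[halt U (¬start ∧ done)]) = {4, 5}, add states in Sat(¬done ∧ start) with every successor in Z. Already a fixed point.
Sat(A[(¬done ∧ start) U A[halt U (¬start ∧ done)]]) = {4, 5}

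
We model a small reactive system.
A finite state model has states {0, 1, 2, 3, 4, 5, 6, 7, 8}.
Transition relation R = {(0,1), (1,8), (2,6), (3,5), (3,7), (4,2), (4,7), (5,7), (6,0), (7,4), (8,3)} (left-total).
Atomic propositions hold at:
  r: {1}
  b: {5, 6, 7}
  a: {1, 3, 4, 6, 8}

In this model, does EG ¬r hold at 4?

Sat(¬r) = {0, 2, 3, 4, 5, 6, 7, 8}
EG ¬r: greatest fixpoint, start Z0 = {0, 2, 3, 4, 5, 6, 7, 8}, keep only states in Sat with some successor in Z. Z1 = {2, 3, 4, 5, 6, 7, 8}; Z2 = {2, 3, 4, 5, 7, 8}; Z3 = {3, 4, 5, 7, 8}; fixed.
Sat(EG ¬r) = {3, 4, 5, 7, 8}
4 ∈ Sat(EG ¬r) = {3, 4, 5, 7, 8}, so the formula holds at 4.

Yes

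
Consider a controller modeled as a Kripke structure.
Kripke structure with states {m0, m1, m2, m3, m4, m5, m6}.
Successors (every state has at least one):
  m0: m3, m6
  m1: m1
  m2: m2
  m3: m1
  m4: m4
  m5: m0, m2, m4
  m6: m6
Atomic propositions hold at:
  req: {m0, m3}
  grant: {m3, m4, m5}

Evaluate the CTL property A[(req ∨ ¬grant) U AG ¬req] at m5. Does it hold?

No

Sat(¬grant) = {m0, m1, m2, m6}
Sat(req ∨ ¬grant) = {m0, m1, m2, m3, m6}
Sat(¬req) = {m1, m2, m4, m5, m6}
AG ¬req: greatest fixpoint, start Z0 = {m1, m2, m4, m5, m6}, keep only states in Sat with every successor in Z. Z1 = {m1, m2, m4, m6}; fixed.
Sat(AG ¬req) = {m1, m2, m4, m6}
A[(req ∨ ¬grant) U AG ¬req]: least fixpoint, start Z0 = Sat(AG ¬req) = {m1, m2, m4, m6}, add states in Sat(req ∨ ¬grant) with every successor in Z. Z1 = {m1, m2, m3, m4, m6}; Z2 = {m0, m1, m2, m3, m4, m6}; fixed.
Sat(A[(req ∨ ¬grant) U AG ¬req]) = {m0, m1, m2, m3, m4, m6}
m5 ∉ Sat(A[(req ∨ ¬grant) U AG ¬req]) = {m0, m1, m2, m3, m4, m6}, so the formula does not hold at m5.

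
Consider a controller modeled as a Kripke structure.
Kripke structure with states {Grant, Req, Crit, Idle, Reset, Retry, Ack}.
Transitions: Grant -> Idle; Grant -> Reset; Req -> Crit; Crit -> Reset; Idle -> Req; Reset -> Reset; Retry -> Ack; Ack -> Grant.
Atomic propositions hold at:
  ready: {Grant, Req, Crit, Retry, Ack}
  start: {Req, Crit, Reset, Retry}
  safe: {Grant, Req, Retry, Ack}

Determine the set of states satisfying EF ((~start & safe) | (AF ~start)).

Sat(~start) = {Grant, Idle, Ack}
Sat(~start & safe) = {Grant, Ack}
AF ~start: least fixpoint, start Z0 = {Grant, Idle, Ack}, add states with every successor in Z. Z1 = {Grant, Idle, Retry, Ack}; fixed.
Sat(AF ~start) = {Grant, Idle, Retry, Ack}
Sat((~start & safe) | (AF ~start)) = {Grant, Idle, Retry, Ack}
EF ((~start & safe) | (AF ~start)): least fixpoint, start Z0 = {Grant, Idle, Retry, Ack}, add states with some successor in Z. Already a fixed point.
Sat(EF ((~start & safe) | (AF ~start))) = {Grant, Idle, Retry, Ack}

{Grant, Idle, Retry, Ack}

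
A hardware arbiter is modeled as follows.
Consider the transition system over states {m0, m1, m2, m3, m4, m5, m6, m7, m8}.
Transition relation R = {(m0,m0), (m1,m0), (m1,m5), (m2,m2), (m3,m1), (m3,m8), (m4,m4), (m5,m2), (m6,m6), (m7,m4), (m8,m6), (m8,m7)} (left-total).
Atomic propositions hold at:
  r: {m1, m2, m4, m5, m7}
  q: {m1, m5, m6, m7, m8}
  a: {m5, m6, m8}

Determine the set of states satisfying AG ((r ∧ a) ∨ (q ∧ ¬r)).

{m6}

Sat(r ∧ a) = {m5}
Sat(¬r) = {m0, m3, m6, m8}
Sat(q ∧ ¬r) = {m6, m8}
Sat((r ∧ a) ∨ (q ∧ ¬r)) = {m5, m6, m8}
AG ((r ∧ a) ∨ (q ∧ ¬r)): greatest fixpoint, start Z0 = {m5, m6, m8}, keep only states in Sat with every successor in Z. Z1 = {m6}; fixed.
Sat(AG ((r ∧ a) ∨ (q ∧ ¬r))) = {m6}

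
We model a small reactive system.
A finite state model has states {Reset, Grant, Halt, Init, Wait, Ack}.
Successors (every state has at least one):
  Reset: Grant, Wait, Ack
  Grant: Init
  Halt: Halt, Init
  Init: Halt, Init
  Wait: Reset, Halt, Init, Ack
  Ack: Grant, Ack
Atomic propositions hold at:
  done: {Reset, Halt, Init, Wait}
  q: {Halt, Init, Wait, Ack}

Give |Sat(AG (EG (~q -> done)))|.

Sat(~q) = {Reset, Grant}
Sat(~q -> done) = {Reset, Halt, Init, Wait, Ack}
EG (~q -> done): greatest fixpoint, start Z0 = {Reset, Halt, Init, Wait, Ack}, keep only states in Sat with some successor in Z. Already a fixed point.
Sat(EG (~q -> done)) = {Reset, Halt, Init, Wait, Ack}
AG (EG (~q -> done)): greatest fixpoint, start Z0 = {Reset, Halt, Init, Wait, Ack}, keep only states in Sat with every successor in Z. Z1 = {Halt, Init, Wait}; Z2 = {Halt, Init}; fixed.
Sat(AG (EG (~q -> done))) = {Halt, Init}
|Sat(AG (EG (~q -> done)))| = |{Halt, Init}| = 2.

2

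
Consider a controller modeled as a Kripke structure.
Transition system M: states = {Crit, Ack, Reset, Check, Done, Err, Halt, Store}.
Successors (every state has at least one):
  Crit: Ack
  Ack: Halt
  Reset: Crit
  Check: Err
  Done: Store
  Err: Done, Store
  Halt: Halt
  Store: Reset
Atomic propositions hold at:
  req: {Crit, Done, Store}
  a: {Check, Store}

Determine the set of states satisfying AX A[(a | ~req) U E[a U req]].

Sat(~req) = {Ack, Reset, Check, Err, Halt}
Sat(a | ~req) = {Ack, Reset, Check, Err, Halt, Store}
E[a U req]: least fixpoint, start Z0 = Sat(req) = {Crit, Done, Store}, add states in Sat(a) with some successor in Z. Already a fixed point.
Sat(E[a U req]) = {Crit, Done, Store}
A[(a | ~req) U E[a U req]]: least fixpoint, start Z0 = Sat(E[a U req]) = {Crit, Done, Store}, add states in Sat(a | ~req) with every successor in Z. Z1 = {Crit, Reset, Done, Err, Store}; Z2 = {Crit, Reset, Check, Done, Err, Store}; fixed.
Sat(A[(a | ~req) U E[a U req]]) = {Crit, Reset, Check, Done, Err, Store}
Sat(AX A[(a | ~req) U E[a U req]]) = {s : every successor in {Crit, Reset, Check, Done, Err, Store}} = {Reset, Check, Done, Err, Store}

{Reset, Check, Done, Err, Store}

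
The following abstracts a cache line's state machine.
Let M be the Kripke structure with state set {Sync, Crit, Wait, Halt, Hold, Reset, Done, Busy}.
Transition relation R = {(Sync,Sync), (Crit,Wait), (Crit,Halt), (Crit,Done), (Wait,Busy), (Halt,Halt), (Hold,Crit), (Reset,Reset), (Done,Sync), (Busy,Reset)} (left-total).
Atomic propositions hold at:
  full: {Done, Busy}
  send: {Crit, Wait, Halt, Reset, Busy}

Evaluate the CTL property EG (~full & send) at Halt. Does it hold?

Yes

Sat(~full) = {Sync, Crit, Wait, Halt, Hold, Reset}
Sat(~full & send) = {Crit, Wait, Halt, Reset}
EG (~full & send): greatest fixpoint, start Z0 = {Crit, Wait, Halt, Reset}, keep only states in Sat with some successor in Z. Z1 = {Crit, Halt, Reset}; fixed.
Sat(EG (~full & send)) = {Crit, Halt, Reset}
Halt ∈ Sat(EG (~full & send)) = {Crit, Halt, Reset}, so the formula holds at Halt.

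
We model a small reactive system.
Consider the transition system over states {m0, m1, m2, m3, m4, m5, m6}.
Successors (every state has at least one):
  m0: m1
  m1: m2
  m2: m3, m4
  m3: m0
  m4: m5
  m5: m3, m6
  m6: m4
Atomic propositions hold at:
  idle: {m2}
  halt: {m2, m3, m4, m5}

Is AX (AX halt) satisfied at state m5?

No

Sat(AX halt) = {s : every successor in {m2, m3, m4, m5}} = {m1, m2, m4, m6}
Sat(AX (AX halt)) = {s : every successor in {m1, m2, m4, m6}} = {m0, m1, m6}
m5 ∉ Sat(AX (AX halt)) = {m0, m1, m6}, so the formula does not hold at m5.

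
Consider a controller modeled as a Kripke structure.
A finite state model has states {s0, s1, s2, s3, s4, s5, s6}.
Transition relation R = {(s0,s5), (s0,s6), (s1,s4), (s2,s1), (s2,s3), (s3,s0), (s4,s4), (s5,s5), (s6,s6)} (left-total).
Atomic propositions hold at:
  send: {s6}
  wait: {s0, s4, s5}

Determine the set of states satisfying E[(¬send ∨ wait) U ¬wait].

Sat(¬send) = {s0, s1, s2, s3, s4, s5}
Sat(¬send ∨ wait) = {s0, s1, s2, s3, s4, s5}
Sat(¬wait) = {s1, s2, s3, s6}
E[(¬send ∨ wait) U ¬wait]: least fixpoint, start Z0 = Sat(¬wait) = {s1, s2, s3, s6}, add states in Sat(¬send ∨ wait) with some successor in Z. Z1 = {s0, s1, s2, s3, s6}; fixed.
Sat(E[(¬send ∨ wait) U ¬wait]) = {s0, s1, s2, s3, s6}

{s0, s1, s2, s3, s6}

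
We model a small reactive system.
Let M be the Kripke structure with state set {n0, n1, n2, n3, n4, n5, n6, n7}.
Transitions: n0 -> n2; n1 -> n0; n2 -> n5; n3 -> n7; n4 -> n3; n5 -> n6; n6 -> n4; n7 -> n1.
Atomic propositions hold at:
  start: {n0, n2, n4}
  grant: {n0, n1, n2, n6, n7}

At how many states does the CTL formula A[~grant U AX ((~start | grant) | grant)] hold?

7

Sat(~grant) = {n3, n4, n5}
Sat(~start) = {n1, n3, n5, n6, n7}
Sat(~start | grant) = {n0, n1, n2, n3, n5, n6, n7}
Sat((~start | grant) | grant) = {n0, n1, n2, n3, n5, n6, n7}
Sat(AX ((~start | grant) | grant)) = {s : every successor in {n0, n1, n2, n3, n5, n6, n7}} = {n0, n1, n2, n3, n4, n5, n7}
A[~grant U AX ((~start | grant) | grant)]: least fixpoint, start Z0 = Sat(AX ((~start | grant) | grant)) = {n0, n1, n2, n3, n4, n5, n7}, add states in Sat(~grant) with every successor in Z. Already a fixed point.
Sat(A[~grant U AX ((~start | grant) | grant)]) = {n0, n1, n2, n3, n4, n5, n7}
|Sat(A[~grant U AX ((~start | grant) | grant)])| = |{n0, n1, n2, n3, n4, n5, n7}| = 7.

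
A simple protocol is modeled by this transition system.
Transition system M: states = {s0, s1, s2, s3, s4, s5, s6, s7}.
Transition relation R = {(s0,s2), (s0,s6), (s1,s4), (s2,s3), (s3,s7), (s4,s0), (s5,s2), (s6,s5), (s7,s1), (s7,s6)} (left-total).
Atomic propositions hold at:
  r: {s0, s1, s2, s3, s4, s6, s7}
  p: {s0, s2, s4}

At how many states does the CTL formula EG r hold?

6

EG r: greatest fixpoint, start Z0 = {s0, s1, s2, s3, s4, s6, s7}, keep only states in Sat with some successor in Z. Z1 = {s0, s1, s2, s3, s4, s7}; fixed.
Sat(EG r) = {s0, s1, s2, s3, s4, s7}
|Sat(EG r)| = |{s0, s1, s2, s3, s4, s7}| = 6.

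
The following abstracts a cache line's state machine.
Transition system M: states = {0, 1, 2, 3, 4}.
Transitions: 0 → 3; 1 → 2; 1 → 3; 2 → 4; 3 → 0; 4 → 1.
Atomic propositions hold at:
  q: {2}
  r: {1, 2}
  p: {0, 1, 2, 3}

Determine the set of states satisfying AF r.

{1, 2, 4}

AF r: least fixpoint, start Z0 = {1, 2}, add states with every successor in Z. Z1 = {1, 2, 4}; fixed.
Sat(AF r) = {1, 2, 4}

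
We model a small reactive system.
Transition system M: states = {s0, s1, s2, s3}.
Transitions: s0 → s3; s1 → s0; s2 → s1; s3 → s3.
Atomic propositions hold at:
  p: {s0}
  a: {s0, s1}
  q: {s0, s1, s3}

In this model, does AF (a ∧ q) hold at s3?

No

Sat(a ∧ q) = {s0, s1}
AF (a ∧ q): least fixpoint, start Z0 = {s0, s1}, add states with every successor in Z. Z1 = {s0, s1, s2}; fixed.
Sat(AF (a ∧ q)) = {s0, s1, s2}
s3 ∉ Sat(AF (a ∧ q)) = {s0, s1, s2}, so the formula does not hold at s3.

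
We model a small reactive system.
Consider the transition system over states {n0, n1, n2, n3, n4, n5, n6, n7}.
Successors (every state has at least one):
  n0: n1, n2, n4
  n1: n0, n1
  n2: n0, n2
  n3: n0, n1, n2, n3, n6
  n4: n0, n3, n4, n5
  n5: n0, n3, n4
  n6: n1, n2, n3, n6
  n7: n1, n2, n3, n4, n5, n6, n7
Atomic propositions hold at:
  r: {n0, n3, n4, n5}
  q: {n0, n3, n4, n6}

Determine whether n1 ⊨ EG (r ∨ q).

Sat(r ∨ q) = {n0, n3, n4, n5, n6}
EG (r ∨ q): greatest fixpoint, start Z0 = {n0, n3, n4, n5, n6}, keep only states in Sat with some successor in Z. Already a fixed point.
Sat(EG (r ∨ q)) = {n0, n3, n4, n5, n6}
n1 ∉ Sat(EG (r ∨ q)) = {n0, n3, n4, n5, n6}, so the formula does not hold at n1.

No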